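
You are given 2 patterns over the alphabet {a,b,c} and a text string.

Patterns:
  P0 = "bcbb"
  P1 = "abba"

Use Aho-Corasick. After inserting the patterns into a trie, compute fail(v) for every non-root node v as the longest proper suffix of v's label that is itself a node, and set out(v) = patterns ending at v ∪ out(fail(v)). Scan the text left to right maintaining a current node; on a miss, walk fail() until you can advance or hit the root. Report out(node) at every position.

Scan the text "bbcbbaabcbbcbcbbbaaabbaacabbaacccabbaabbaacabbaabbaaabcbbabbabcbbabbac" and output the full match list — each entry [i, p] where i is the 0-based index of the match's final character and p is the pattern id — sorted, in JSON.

Build automaton:
Trie (insert patterns):
  n0 'ε': a→5 b→1
  n1 'b': c→2
  n2 'bc': b→3
  n3 'bcb': b→4
  n4 'bcbb': ·  ←P0
  n5 'a': b→6
  n6 'ab': b→7
  n7 'abb': a→8
  n8 'abba': ·  ←P1

Failure links (BFS by depth):
  n1('b'): parent n0 fail=0; on 'b' 0 → fail=0;  out ∅∪∅=∅
  n5('a'): parent n0 fail=0; on 'a' 0 → fail=0;  out ∅∪∅=∅
  n2('bc'): parent n1 fail=0; on 'c' 0 → fail=0;  out ∅∪∅=∅
  n6('ab'): parent n5 fail=0; on 'b' 0 → fail=1;  out ∅∪∅=∅
  n3('bcb'): parent n2 fail=0; on 'b' 0 → fail=1;  out ∅∪∅=∅
  n7('abb'): parent n6 fail=1; on 'b' 1→0 → fail=1;  out ∅∪∅=∅
  n4('bcbb'): parent n3 fail=1; on 'b' 1→0 → fail=1;  out {0}∪∅={0}
  n8('abba'): parent n7 fail=1; on 'a' 1→0 → fail=5;  out {1}∪∅={1}

Run:
i=0 'b': node 0→1
i=1 'b': node 1→1 (fail-walked)
i=2 'c': node 1→2
i=3 'b': node 2→3
i=4 'b': node 3→4  ** P0@[1:4]
i=5 'a': node 4→5 (fail-walked)
i=6 'a': node 5→5 (fail-walked)
i=7 'b': node 5→6
i=8 'c': node 6→2 (fail-walked)
i=9 'b': node 2→3
i=10 'b': node 3→4  ** P0@[7:10]
i=11 'c': node 4→2 (fail-walked)
i=12 'b': node 2→3
i=13 'c': node 3→2 (fail-walked)
i=14 'b': node 2→3
i=15 'b': node 3→4  ** P0@[12:15]
i=16 'b': node 4→1 (fail-walked)
i=17 'a': node 1→5 (fail-walked)
i=18 'a': node 5→5 (fail-walked)
i=19 'a': node 5→5 (fail-walked)
i=20 'b': node 5→6
i=21 'b': node 6→7
i=22 'a': node 7→8  ** P1@[19:22]
i=23 'a': node 8→5 (fail-walked)
i=24 'c': node 5→0 (fail-walked)
i=25 'a': node 0→5
i=26 'b': node 5→6
i=27 'b': node 6→7
i=28 'a': node 7→8  ** P1@[25:28]
i=29 'a': node 8→5 (fail-walked)
i=30 'c': node 5→0 (fail-walked)
i=31 'c': node 0→0
i=32 'c': node 0→0
i=33 'a': node 0→5
i=34 'b': node 5→6
i=35 'b': node 6→7
i=36 'a': node 7→8  ** P1@[33:36]
i=37 'a': node 8→5 (fail-walked)
i=38 'b': node 5→6
i=39 'b': node 6→7
i=40 'a': node 7→8  ** P1@[37:40]
i=41 'a': node 8→5 (fail-walked)
i=42 'c': node 5→0 (fail-walked)
i=43 'a': node 0→5
i=44 'b': node 5→6
i=45 'b': node 6→7
i=46 'a': node 7→8  ** P1@[43:46]
i=47 'a': node 8→5 (fail-walked)
i=48 'b': node 5→6
i=49 'b': node 6→7
i=50 'a': node 7→8  ** P1@[47:50]
i=51 'a': node 8→5 (fail-walked)
i=52 'a': node 5→5 (fail-walked)
i=53 'b': node 5→6
i=54 'c': node 6→2 (fail-walked)
i=55 'b': node 2→3
i=56 'b': node 3→4  ** P0@[53:56]
i=57 'a': node 4→5 (fail-walked)
i=58 'b': node 5→6
i=59 'b': node 6→7
i=60 'a': node 7→8  ** P1@[57:60]
i=61 'b': node 8→6 (fail-walked)
i=62 'c': node 6→2 (fail-walked)
i=63 'b': node 2→3
i=64 'b': node 3→4  ** P0@[61:64]
i=65 'a': node 4→5 (fail-walked)
i=66 'b': node 5→6
i=67 'b': node 6→7
i=68 'a': node 7→8  ** P1@[65:68]
i=69 'c': node 8→0 (fail-walked)

Result: [[4,0],[10,0],[15,0],[22,1],[28,1],[36,1],[40,1],[46,1],[50,1],[56,0],[60,1],[64,0],[68,1]]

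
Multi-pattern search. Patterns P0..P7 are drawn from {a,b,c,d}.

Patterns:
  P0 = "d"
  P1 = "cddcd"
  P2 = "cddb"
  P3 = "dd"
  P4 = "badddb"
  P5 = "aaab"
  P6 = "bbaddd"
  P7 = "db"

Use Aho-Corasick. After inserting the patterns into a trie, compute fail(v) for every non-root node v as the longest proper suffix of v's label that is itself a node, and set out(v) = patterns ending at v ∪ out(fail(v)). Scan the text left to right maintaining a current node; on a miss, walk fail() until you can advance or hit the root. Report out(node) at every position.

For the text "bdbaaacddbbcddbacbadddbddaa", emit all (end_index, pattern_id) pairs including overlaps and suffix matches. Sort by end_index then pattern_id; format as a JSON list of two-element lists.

Build:
Trie nodes:
  n0 'ε': a→15 b→9 c→2 d→1
  n1 'd': b→24 d→8  [P0 ends]
  n2 'c': d→3
  n3 'cd': d→4
  n4 'cdd': b→7 c→5
  n5 'cddc': d→6
  n6 'cddcd': ·  [P1 ends]
  n7 'cddb': ·  [P2 ends]
  n8 'dd': ·  [P3 ends]
  n9 'b': a→10 b→19
  n10 'ba': d→11
  n11 'bad': d→12
  n12 'badd': d→13
  n13 'baddd': b→14
  n14 'badddb': ·  [P4 ends]
  n15 'a': a→16
  n16 'aa': a→17
  n17 'aaa': b→18
  n18 'aaab': ·  [P5 ends]
  n19 'bb': a→20
  n20 'bba': d→21
  n21 'bbad': d→22
  n22 'bbadd': d→23
  n23 'bbaddd': ·  [P6 ends]
  n24 'db': ·  [P7 ends]

BFS fail/out derivation:
  fail(1) 'd': from fail(0)=0 chase 'd': 0 ⇒ 0;  out={0}∪out(0)={0}
  fail(2) 'c': from fail(0)=0 chase 'c': 0 ⇒ 0;  out=∅∪out(0)=∅
  fail(9) 'b': from fail(0)=0 chase 'b': 0 ⇒ 0;  out=∅∪out(0)=∅
  fail(15) 'a': from fail(0)=0 chase 'a': 0 ⇒ 0;  out=∅∪out(0)=∅
  fail(3) 'cd': from fail(2)=0 chase 'd': 0 ⇒ 1;  out=∅∪out(1)={0}
  fail(8) 'dd': from fail(1)=0 chase 'd': 0 ⇒ 1;  out={3}∪out(1)={0,3}
  fail(10) 'ba': from fail(9)=0 chase 'a': 0 ⇒ 15;  out=∅∪out(15)=∅
  fail(16) 'aa': from fail(15)=0 chase 'a': 0 ⇒ 15;  out=∅∪out(15)=∅
  fail(19) 'bb': from fail(9)=0 chase 'b': 0 ⇒ 9;  out=∅∪out(9)=∅
  fail(24) 'db': from fail(1)=0 chase 'b': 0 ⇒ 9;  out={7}∪out(9)={7}
  fail(4) 'cdd': from fail(3)=1 chase 'd': 1 ⇒ 8;  out=∅∪out(8)={0,3}
  fail(11) 'bad': from fail(10)=15 chase 'd': 15→0 ⇒ 1;  out=∅∪out(1)={0}
  fail(17) 'aaa': from fail(16)=15 chase 'a': 15 ⇒ 16;  out=∅∪out(16)=∅
  fail(20) 'bba': from fail(19)=9 chase 'a': 9 ⇒ 10;  out=∅∪out(10)=∅
  fail(5) 'cddc': from fail(4)=8 chase 'c': 8→1→0 ⇒ 2;  out=∅∪out(2)=∅
  fail(7) 'cddb': from fail(4)=8 chase 'b': 8→1 ⇒ 24;  out={2}∪out(24)={2,7}
  fail(12) 'badd': from fail(11)=1 chase 'd': 1 ⇒ 8;  out=∅∪out(8)={0,3}
  fail(18) 'aaab': from fail(17)=16 chase 'b': 16→15→0 ⇒ 9;  out={5}∪out(9)={5}
  fail(21) 'bbad': from fail(20)=10 chase 'd': 10 ⇒ 11;  out=∅∪out(11)={0}
  fail(6) 'cddcd': from fail(5)=2 chase 'd': 2 ⇒ 3;  out={1}∪out(3)={0,1}
  fail(13) 'baddd': from fail(12)=8 chase 'd': 8→1 ⇒ 8;  out=∅∪out(8)={0,3}
  fail(22) 'bbadd': from fail(21)=11 chase 'd': 11 ⇒ 12;  out=∅∪out(12)={0,3}
  fail(14) 'badddb': from fail(13)=8 chase 'b': 8→1 ⇒ 24;  out={4}∪out(24)={4,7}
  fail(23) 'bbaddd': from fail(22)=12 chase 'd': 12 ⇒ 13;  out={6}∪out(13)={0,3,6}

Text stream:
pos 0 'b': at 9
pos 1 'd': at 1 (fail-walked)  → match P0@[1:1]
pos 2 'b': at 24  → match P7@[1:2]
pos 3 'a': at 10 (fail-walked)
pos 4 'a': at 16 (fail-walked)
pos 5 'a': at 17
pos 6 'c': at 2 (fail-walked)
pos 7 'd': at 3  → match P0@[7:7]
pos 8 'd': at 4  → match P0@[8:8],P3@[7:8]
pos 9 'b': at 7  → match P2@[6:9],P7@[8:9]
pos 10 'b': at 19 (fail-walked)
pos 11 'c': at 2 (fail-walked)
pos 12 'd': at 3  → match P0@[12:12]
pos 13 'd': at 4  → match P0@[13:13],P3@[12:13]
pos 14 'b': at 7  → match P2@[11:14],P7@[13:14]
pos 15 'a': at 10 (fail-walked)
pos 16 'c': at 2 (fail-walked)
pos 17 'b': at 9 (fail-walked)
pos 18 'a': at 10
pos 19 'd': at 11  → match P0@[19:19]
pos 20 'd': at 12  → match P0@[20:20],P3@[19:20]
pos 21 'd': at 13  → match P0@[21:21],P3@[20:21]
pos 22 'b': at 14  → match P4@[17:22],P7@[21:22]
pos 23 'd': at 1 (fail-walked)  → match P0@[23:23]
pos 24 'd': at 8  → match P0@[24:24],P3@[23:24]
pos 25 'a': at 15 (fail-walked)
pos 26 'a': at 16

Matches: [[1,0],[2,7],[7,0],[8,0],[8,3],[9,2],[9,7],[12,0],[13,0],[13,3],[14,2],[14,7],[19,0],[20,0],[20,3],[21,0],[21,3],[22,4],[22,7],[23,0],[24,0],[24,3]]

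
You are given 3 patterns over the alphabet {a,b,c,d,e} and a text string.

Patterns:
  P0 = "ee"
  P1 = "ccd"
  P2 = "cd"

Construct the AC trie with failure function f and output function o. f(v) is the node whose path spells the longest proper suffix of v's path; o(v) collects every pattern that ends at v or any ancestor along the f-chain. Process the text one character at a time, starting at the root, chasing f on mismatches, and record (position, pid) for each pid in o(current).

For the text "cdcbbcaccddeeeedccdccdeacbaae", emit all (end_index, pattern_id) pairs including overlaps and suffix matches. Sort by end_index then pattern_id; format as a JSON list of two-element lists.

Build automaton:
Trie nodes:
  0='ε' goto c→3 e→1
  1='e' goto e→2
  2='ee' goto ·  [P0 ends]
  3='c' goto c→4 d→6
  4='cc' goto d→5
  5='ccd' goto ·  [P1 ends]
  6='cd' goto ·  [P2 ends]

Failure links (BFS by depth):
  n1('e'): parent n0 fail=0; on 'e' 0 → fail=0;  out ∅∪∅=∅
  n3('c'): parent n0 fail=0; on 'c' 0 → fail=0;  out ∅∪∅=∅
  n2('ee'): parent n1 fail=0; on 'e' 0 → fail=1;  out {0}∪∅={0}
  n4('cc'): parent n3 fail=0; on 'c' 0 → fail=3;  out ∅∪∅=∅
  n6('cd'): parent n3 fail=0; on 'd' 0 → fail=0;  out {2}∪∅={2}
  n5('ccd'): parent n4 fail=3; on 'd' 3 → fail=6;  out {1}∪{2}={1,2}

Text stream:
[0] read 'c'  n0⇒n3
[1] read 'd'  n3⇒n6  ** P2@[0:1]
[2] read 'c'  n6⇒n3 ·f
[3] read 'b'  n3⇒n0 ·f
[4] read 'b'  n0⇒n0
[5] read 'c'  n0⇒n3
[6] read 'a'  n3⇒n0 ·f
[7] read 'c'  n0⇒n3
[8] read 'c'  n3⇒n4
[9] read 'd'  n4⇒n5  ** P1@[7:9],P2@[8:9]
[10] read 'd'  n5⇒n0 ·f
[11] read 'e'  n0⇒n1
[12] read 'e'  n1⇒n2  ** P0@[11:12]
[13] read 'e'  n2⇒n2 ·f  ** P0@[12:13]
[14] read 'e'  n2⇒n2 ·f  ** P0@[13:14]
[15] read 'd'  n2⇒n0 ·f
[16] read 'c'  n0⇒n3
[17] read 'c'  n3⇒n4
[18] read 'd'  n4⇒n5  ** P1@[16:18],P2@[17:18]
[19] read 'c'  n5⇒n3 ·f
[20] read 'c'  n3⇒n4
[21] read 'd'  n4⇒n5  ** P1@[19:21],P2@[20:21]
[22] read 'e'  n5⇒n1 ·f
[23] read 'a'  n1⇒n0 ·f
[24] read 'c'  n0⇒n3
[25] read 'b'  n3⇒n0 ·f
[26] read 'a'  n0⇒n0
[27] read 'a'  n0⇒n0
[28] read 'e'  n0⇒n1

Result: [[1,2],[9,1],[9,2],[12,0],[13,0],[14,0],[18,1],[18,2],[21,1],[21,2]]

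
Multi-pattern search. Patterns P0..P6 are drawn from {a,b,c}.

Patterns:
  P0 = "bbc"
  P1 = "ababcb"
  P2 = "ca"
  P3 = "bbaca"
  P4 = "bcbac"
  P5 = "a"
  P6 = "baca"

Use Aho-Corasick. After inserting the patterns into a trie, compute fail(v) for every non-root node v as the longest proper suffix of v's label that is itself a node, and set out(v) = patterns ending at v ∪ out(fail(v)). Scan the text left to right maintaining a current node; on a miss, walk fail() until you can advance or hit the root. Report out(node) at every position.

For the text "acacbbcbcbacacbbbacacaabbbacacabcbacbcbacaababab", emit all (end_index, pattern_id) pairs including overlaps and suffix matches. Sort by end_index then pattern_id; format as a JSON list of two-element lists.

Build automaton:
Trie nodes:
  0='ε' goto a→4 b→1 c→10
  1='b' goto a→19 b→2 c→15
  2='bb' goto a→12 c→3
  3='bbc' goto ·  [P0 ends]
  4='a' goto b→5  [P5 ends]
  5='ab' goto a→6
  6='aba' goto b→7
  7='abab' goto c→8
  8='ababc' goto b→9
  9='ababcb' goto ·  [P1 ends]
  10='c' goto a→11
  11='ca' goto ·  [P2 ends]
  12='bba' goto c→13
  13='bbac' goto a→14
  14='bbaca' goto ·  [P3 ends]
  15='bc' goto b→16
  16='bcb' goto a→17
  17='bcba' goto c→18
  18='bcbac' goto ·  [P4 ends]
  19='ba' goto c→20
  20='bac' goto a→21
  21='baca' goto ·  [P6 ends]

Failure links (BFS by depth):
  fail(1) 'b': from fail(0)=0 chase 'b': 0 ⇒ 0;  out=∅∪out(0)=∅
  fail(4) 'a': from fail(0)=0 chase 'a': 0 ⇒ 0;  out={5}∪out(0)={5}
  fail(10) 'c': from fail(0)=0 chase 'c': 0 ⇒ 0;  out=∅∪out(0)=∅
  fail(2) 'bb': from fail(1)=0 chase 'b': 0 ⇒ 1;  out=∅∪out(1)=∅
  fail(5) 'ab': from fail(4)=0 chase 'b': 0 ⇒ 1;  out=∅∪out(1)=∅
  fail(11) 'ca': from fail(10)=0 chase 'a': 0 ⇒ 4;  out={2}∪out(4)={2,5}
  fail(15) 'bc': from fail(1)=0 chase 'c': 0 ⇒ 10;  out=∅∪out(10)=∅
  fail(19) 'ba': from fail(1)=0 chase 'a': 0 ⇒ 4;  out=∅∪out(4)={5}
  fail(3) 'bbc': from fail(2)=1 chase 'c': 1 ⇒ 15;  out={0}∪out(15)={0}
  fail(6) 'aba': from fail(5)=1 chase 'a': 1 ⇒ 19;  out=∅∪out(19)={5}
  fail(12) 'bba': from fail(2)=1 chase 'a': 1 ⇒ 19;  out=∅∪out(19)={5}
  fail(16) 'bcb': from fail(15)=10 chase 'b': 10→0 ⇒ 1;  out=∅∪out(1)=∅
  fail(20) 'bac': from fail(19)=4 chase 'c': 4→0 ⇒ 10;  out=∅∪out(10)=∅
  fail(7) 'abab': from fail(6)=19 chase 'b': 19→4 ⇒ 5;  out=∅∪out(5)=∅
  fail(13) 'bbac': from fail(12)=19 chase 'c': 19 ⇒ 20;  out=∅∪out(20)=∅
  fail(17) 'bcba': from fail(16)=1 chase 'a': 1 ⇒ 19;  out=∅∪out(19)={5}
  fail(21) 'baca': from fail(20)=10 chase 'a': 10 ⇒ 11;  out={6}∪out(11)={2,5,6}
  fail(8) 'ababc': from fail(7)=5 chase 'c': 5→1 ⇒ 15;  out=∅∪out(15)=∅
  fail(14) 'bbaca': from fail(13)=20 chase 'a': 20 ⇒ 21;  out={3}∪out(21)={2,3,5,6}
  fail(18) 'bcbac': from fail(17)=19 chase 'c': 19 ⇒ 20;  out={4}∪out(20)={4}
  fail(9) 'ababcb': from fail(8)=15 chase 'b': 15 ⇒ 16;  out={1}∪out(16)={1}

Text stream:
pos 0 'a': at 4  → match P5@[0:0]
pos 1 'c': at 10 (fail-walked)
pos 2 'a': at 11  → match P2@[1:2],P5@[2:2]
pos 3 'c': at 10 (fail-walked)
pos 4 'b': at 1 (fail-walked)
pos 5 'b': at 2
pos 6 'c': at 3  → match P0@[4:6]
pos 7 'b': at 16 (fail-walked)
pos 8 'c': at 15 (fail-walked)
pos 9 'b': at 16
pos 10 'a': at 17  → match P5@[10:10]
pos 11 'c': at 18  → match P4@[7:11]
pos 12 'a': at 21 (fail-walked)  → match P2@[11:12],P5@[12:12],P6@[9:12]
pos 13 'c': at 10 (fail-walked)
pos 14 'b': at 1 (fail-walked)
pos 15 'b': at 2
pos 16 'b': at 2 (fail-walked)
pos 17 'a': at 12  → match P5@[17:17]
pos 18 'c': at 13
pos 19 'a': at 14  → match P2@[18:19],P3@[15:19],P5@[19:19],P6@[16:19]
pos 20 'c': at 10 (fail-walked)
pos 21 'a': at 11  → match P2@[20:21],P5@[21:21]
pos 22 'a': at 4 (fail-walked)  → match P5@[22:22]
pos 23 'b': at 5
pos 24 'b': at 2 (fail-walked)
pos 25 'b': at 2 (fail-walked)
pos 26 'a': at 12  → match P5@[26:26]
pos 27 'c': at 13
pos 28 'a': at 14  → match P2@[27:28],P3@[24:28],P5@[28:28],P6@[25:28]
pos 29 'c': at 10 (fail-walked)
pos 30 'a': at 11  → match P2@[29:30],P5@[30:30]
pos 31 'b': at 5 (fail-walked)
pos 32 'c': at 15 (fail-walked)
pos 33 'b': at 16
pos 34 'a': at 17  → match P5@[34:34]
pos 35 'c': at 18  → match P4@[31:35]
pos 36 'b': at 1 (fail-walked)
pos 37 'c': at 15
pos 38 'b': at 16
pos 39 'a': at 17  → match P5@[39:39]
pos 40 'c': at 18  → match P4@[36:40]
pos 41 'a': at 21 (fail-walked)  → match P2@[40:41],P5@[41:41],P6@[38:41]
pos 42 'a': at 4 (fail-walked)  → match P5@[42:42]
pos 43 'b': at 5
pos 44 'a': at 6  → match P5@[44:44]
pos 45 'b': at 7
pos 46 'a': at 6 (fail-walked)  → match P5@[46:46]
pos 47 'b': at 7

Result: [[0,5],[2,2],[2,5],[6,0],[10,5],[11,4],[12,2],[12,5],[12,6],[17,5],[19,2],[19,3],[19,5],[19,6],[21,2],[21,5],[22,5],[26,5],[28,2],[28,3],[28,5],[28,6],[30,2],[30,5],[34,5],[35,4],[39,5],[40,4],[41,2],[41,5],[41,6],[42,5],[44,5],[46,5]]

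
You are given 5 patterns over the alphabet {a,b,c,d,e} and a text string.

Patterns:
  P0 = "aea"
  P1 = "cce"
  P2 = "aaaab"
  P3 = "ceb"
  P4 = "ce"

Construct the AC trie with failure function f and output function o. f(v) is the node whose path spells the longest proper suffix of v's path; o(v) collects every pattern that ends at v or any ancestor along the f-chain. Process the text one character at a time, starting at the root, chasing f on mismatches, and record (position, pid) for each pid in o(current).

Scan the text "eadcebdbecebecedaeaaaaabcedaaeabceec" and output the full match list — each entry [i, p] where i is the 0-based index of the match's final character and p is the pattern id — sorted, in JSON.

Construct AC machine:
Trie (insert patterns):
  n0 'ε': a→1 c→4
  n1 'a': a→7 e→2
  n2 'ae': a→3
  n3 'aea': ·  [P0 ends]
  n4 'c': c→5 e→11
  n5 'cc': e→6
  n6 'cce': ·  [P1 ends]
  n7 'aa': a→8
  n8 'aaa': a→9
  n9 'aaaa': b→10
  n10 'aaaab': ·  [P2 ends]
  n11 'ce': b→12  [P4 ends]
  n12 'ceb': ·  [P3 ends]

BFS fail/out derivation:
  fail(1) 'a': from fail(0)=0 chase 'a': 0 ⇒ 0;  out=∅∪out(0)=∅
  fail(4) 'c': from fail(0)=0 chase 'c': 0 ⇒ 0;  out=∅∪out(0)=∅
  fail(2) 'ae': from fail(1)=0 chase 'e': 0 ⇒ 0;  out=∅∪out(0)=∅
  fail(5) 'cc': from fail(4)=0 chase 'c': 0 ⇒ 4;  out=∅∪out(4)=∅
  fail(7) 'aa': from fail(1)=0 chase 'a': 0 ⇒ 1;  out=∅∪out(1)=∅
  fail(11) 'ce': from fail(4)=0 chase 'e': 0 ⇒ 0;  out={4}∪out(0)={4}
  fail(3) 'aea': from fail(2)=0 chase 'a': 0 ⇒ 1;  out={0}∪out(1)={0}
  fail(6) 'cce': from fail(5)=4 chase 'e': 4 ⇒ 11;  out={1}∪out(11)={1,4}
  fail(8) 'aaa': from fail(7)=1 chase 'a': 1 ⇒ 7;  out=∅∪out(7)=∅
  fail(12) 'ceb': from fail(11)=0 chase 'b': 0 ⇒ 0;  out={3}∪out(0)={3}
  fail(9) 'aaaa': from fail(8)=7 chase 'a': 7 ⇒ 8;  out=∅∪out(8)=∅
  fail(10) 'aaaab': from fail(9)=8 chase 'b': 8→7→1→0 ⇒ 0;  out={2}∪out(0)={2}

Run:
[0] read 'e'  n0⇒n0
[1] read 'a'  n0⇒n1
[2] read 'd'  n1⇒n0 ·f
[3] read 'c'  n0⇒n4
[4] read 'e'  n4⇒n11  ** P4@[3:4]
[5] read 'b'  n11⇒n12  ** P3@[3:5]
[6] read 'd'  n12⇒n0 ·f
[7] read 'b'  n0⇒n0
[8] read 'e'  n0⇒n0
[9] read 'c'  n0⇒n4
[10] read 'e'  n4⇒n11  ** P4@[9:10]
[11] read 'b'  n11⇒n12  ** P3@[9:11]
[12] read 'e'  n12⇒n0 ·f
[13] read 'c'  n0⇒n4
[14] read 'e'  n4⇒n11  ** P4@[13:14]
[15] read 'd'  n11⇒n0 ·f
[16] read 'a'  n0⇒n1
[17] read 'e'  n1⇒n2
[18] read 'a'  n2⇒n3  ** P0@[16:18]
[19] read 'a'  n3⇒n7 ·f
[20] read 'a'  n7⇒n8
[21] read 'a'  n8⇒n9
[22] read 'a'  n9⇒n9 ·f
[23] read 'b'  n9⇒n10  ** P2@[19:23]
[24] read 'c'  n10⇒n4 ·f
[25] read 'e'  n4⇒n11  ** P4@[24:25]
[26] read 'd'  n11⇒n0 ·f
[27] read 'a'  n0⇒n1
[28] read 'a'  n1⇒n7
[29] read 'e'  n7⇒n2 ·f
[30] read 'a'  n2⇒n3  ** P0@[28:30]
[31] read 'b'  n3⇒n0 ·f
[32] read 'c'  n0⇒n4
[33] read 'e'  n4⇒n11  ** P4@[32:33]
[34] read 'e'  n11⇒n0 ·f
[35] read 'c'  n0⇒n4

Result: [[4,4],[5,3],[10,4],[11,3],[14,4],[18,0],[23,2],[25,4],[30,0],[33,4]]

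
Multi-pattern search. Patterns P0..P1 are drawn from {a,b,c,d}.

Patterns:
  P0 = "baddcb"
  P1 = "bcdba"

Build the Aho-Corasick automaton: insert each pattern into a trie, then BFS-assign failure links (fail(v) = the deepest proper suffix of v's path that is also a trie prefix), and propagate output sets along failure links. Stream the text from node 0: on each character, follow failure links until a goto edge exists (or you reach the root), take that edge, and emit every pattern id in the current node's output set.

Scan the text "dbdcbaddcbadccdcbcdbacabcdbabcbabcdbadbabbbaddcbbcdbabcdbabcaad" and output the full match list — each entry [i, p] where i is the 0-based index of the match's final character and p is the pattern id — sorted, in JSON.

Build automaton:
Trie (insert patterns):
  0='ε' goto b→1
  1='b' goto a→2 c→7
  2='ba' goto d→3
  3='bad' goto d→4
  4='badd' goto c→5
  5='baddc' goto b→6
  6='baddcb' goto ·  [P0 ends]
  7='bc' goto d→8
  8='bcd' goto b→9
  9='bcdb' goto a→10
  10='bcdba' goto ·  [P1 ends]

BFS fail/out derivation:
  n1('b'): parent n0 fail=0; on 'b' 0 → fail=0;  out ∅∪∅=∅
  n2('ba'): parent n1 fail=0; on 'a' 0 → fail=0;  out ∅∪∅=∅
  n7('bc'): parent n1 fail=0; on 'c' 0 → fail=0;  out ∅∪∅=∅
  n3('bad'): parent n2 fail=0; on 'd' 0 → fail=0;  out ∅∪∅=∅
  n8('bcd'): parent n7 fail=0; on 'd' 0 → fail=0;  out ∅∪∅=∅
  n4('badd'): parent n3 fail=0; on 'd' 0 → fail=0;  out ∅∪∅=∅
  n9('bcdb'): parent n8 fail=0; on 'b' 0 → fail=1;  out ∅∪∅=∅
  n5('baddc'): parent n4 fail=0; on 'c' 0 → fail=0;  out ∅∪∅=∅
  n10('bcdba'): parent n9 fail=1; on 'a' 1 → fail=2;  out {1}∪∅={1}
  n6('baddcb'): parent n5 fail=0; on 'b' 0 → fail=1;  out {0}∪∅={0}

Scan:
pos 0 'd': at 0
pos 1 'b': at 1
pos 2 'd': at 0 (fail-walked)
pos 3 'c': at 0
pos 4 'b': at 1
pos 5 'a': at 2
pos 6 'd': at 3
pos 7 'd': at 4
pos 8 'c': at 5
pos 9 'b': at 6  ** P0@[4:9]
pos 10 'a': at 2 (fail-walked)
pos 11 'd': at 3
pos 12 'c': at 0 (fail-walked)
pos 13 'c': at 0
pos 14 'd': at 0
pos 15 'c': at 0
pos 16 'b': at 1
pos 17 'c': at 7
pos 18 'd': at 8
pos 19 'b': at 9
pos 20 'a': at 10  ** P1@[16:20]
pos 21 'c': at 0 (fail-walked)
pos 22 'a': at 0
pos 23 'b': at 1
pos 24 'c': at 7
pos 25 'd': at 8
pos 26 'b': at 9
pos 27 'a': at 10  ** P1@[23:27]
pos 28 'b': at 1 (fail-walked)
pos 29 'c': at 7
pos 30 'b': at 1 (fail-walked)
pos 31 'a': at 2
pos 32 'b': at 1 (fail-walked)
pos 33 'c': at 7
pos 34 'd': at 8
pos 35 'b': at 9
pos 36 'a': at 10  ** P1@[32:36]
pos 37 'd': at 3 (fail-walked)
pos 38 'b': at 1 (fail-walked)
pos 39 'a': at 2
pos 40 'b': at 1 (fail-walked)
pos 41 'b': at 1 (fail-walked)
pos 42 'b': at 1 (fail-walked)
pos 43 'a': at 2
pos 44 'd': at 3
pos 45 'd': at 4
pos 46 'c': at 5
pos 47 'b': at 6  ** P0@[42:47]
pos 48 'b': at 1 (fail-walked)
pos 49 'c': at 7
pos 50 'd': at 8
pos 51 'b': at 9
pos 52 'a': at 10  ** P1@[48:52]
pos 53 'b': at 1 (fail-walked)
pos 54 'c': at 7
pos 55 'd': at 8
pos 56 'b': at 9
pos 57 'a': at 10  ** P1@[53:57]
pos 58 'b': at 1 (fail-walked)
pos 59 'c': at 7
pos 60 'a': at 0 (fail-walked)
pos 61 'a': at 0
pos 62 'd': at 0

Result: [[9,0],[20,1],[27,1],[36,1],[47,0],[52,1],[57,1]]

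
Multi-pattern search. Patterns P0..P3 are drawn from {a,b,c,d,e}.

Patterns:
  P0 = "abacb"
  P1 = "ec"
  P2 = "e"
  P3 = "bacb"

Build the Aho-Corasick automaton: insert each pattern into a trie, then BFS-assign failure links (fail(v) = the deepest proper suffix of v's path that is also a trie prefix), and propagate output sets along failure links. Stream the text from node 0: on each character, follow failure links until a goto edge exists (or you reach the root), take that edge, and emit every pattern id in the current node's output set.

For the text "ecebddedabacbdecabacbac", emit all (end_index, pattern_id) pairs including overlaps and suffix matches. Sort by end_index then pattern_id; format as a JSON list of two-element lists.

Construct AC machine:
Trie (insert patterns):
  0='ε' goto a→1 b→8 e→6
  1='a' goto b→2
  2='ab' goto a→3
  3='aba' goto c→4
  4='abac' goto b→5
  5='abacb' goto ·  [P0 ends]
  6='e' goto c→7  [P2 ends]
  7='ec' goto ·  [P1 ends]
  8='b' goto a→9
  9='ba' goto c→10
  10='bac' goto b→11
  11='bacb' goto ·  [P3 ends]

BFS fail/out derivation:
  fail(1) 'a': from fail(0)=0 chase 'a': 0 ⇒ 0;  out=∅∪out(0)=∅
  fail(6) 'e': from fail(0)=0 chase 'e': 0 ⇒ 0;  out={2}∪out(0)={2}
  fail(8) 'b': from fail(0)=0 chase 'b': 0 ⇒ 0;  out=∅∪out(0)=∅
  fail(2) 'ab': from fail(1)=0 chase 'b': 0 ⇒ 8;  out=∅∪out(8)=∅
  fail(7) 'ec': from fail(6)=0 chase 'c': 0 ⇒ 0;  out={1}∪out(0)={1}
  fail(9) 'ba': from fail(8)=0 chase 'a': 0 ⇒ 1;  out=∅∪out(1)=∅
  fail(3) 'aba': from fail(2)=8 chase 'a': 8 ⇒ 9;  out=∅∪out(9)=∅
  fail(10) 'bac': from fail(9)=1 chase 'c': 1→0 ⇒ 0;  out=∅∪out(0)=∅
  fail(4) 'abac': from fail(3)=9 chase 'c': 9 ⇒ 10;  out=∅∪out(10)=∅
  fail(11) 'bacb': from fail(10)=0 chase 'b': 0 ⇒ 8;  out={3}∪out(8)={3}
  fail(5) 'abacb': from fail(4)=10 chase 'b': 10 ⇒ 11;  out={0}∪out(11)={0,3}

Run:
[0] read 'e'  n0⇒n6  emit P2@[0:0]
[1] read 'c'  n6⇒n7  emit P1@[0:1]
[2] read 'e'  n7⇒n6 (fail-walked)  emit P2@[2:2]
[3] read 'b'  n6⇒n8 (fail-walked)
[4] read 'd'  n8⇒n0 (fail-walked)
[5] read 'd'  n0⇒n0
[6] read 'e'  n0⇒n6  emit P2@[6:6]
[7] read 'd'  n6⇒n0 (fail-walked)
[8] read 'a'  n0⇒n1
[9] read 'b'  n1⇒n2
[10] read 'a'  n2⇒n3
[11] read 'c'  n3⇒n4
[12] read 'b'  n4⇒n5  emit P0@[8:12],P3@[9:12]
[13] read 'd'  n5⇒n0 (fail-walked)
[14] read 'e'  n0⇒n6  emit P2@[14:14]
[15] read 'c'  n6⇒n7  emit P1@[14:15]
[16] read 'a'  n7⇒n1 (fail-walked)
[17] read 'b'  n1⇒n2
[18] read 'a'  n2⇒n3
[19] read 'c'  n3⇒n4
[20] read 'b'  n4⇒n5  emit P0@[16:20],P3@[17:20]
[21] read 'a'  n5⇒n9 (fail-walked)
[22] read 'c'  n9⇒n10

Matches: [[0,2],[1,1],[2,2],[6,2],[12,0],[12,3],[14,2],[15,1],[20,0],[20,3]]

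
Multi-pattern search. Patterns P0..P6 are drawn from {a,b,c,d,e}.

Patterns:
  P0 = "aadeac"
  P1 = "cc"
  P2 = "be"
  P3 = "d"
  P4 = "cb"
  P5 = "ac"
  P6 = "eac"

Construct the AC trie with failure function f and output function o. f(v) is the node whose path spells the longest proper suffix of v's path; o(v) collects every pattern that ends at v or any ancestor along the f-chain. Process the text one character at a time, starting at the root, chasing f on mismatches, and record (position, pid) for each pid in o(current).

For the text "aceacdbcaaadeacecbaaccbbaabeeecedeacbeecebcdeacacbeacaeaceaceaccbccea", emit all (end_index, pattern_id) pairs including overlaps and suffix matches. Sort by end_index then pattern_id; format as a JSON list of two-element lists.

Build:
Trie nodes:
  0='ε' goto a→1 b→9 c→7 d→11 e→14
  1='a' goto a→2 c→13
  2='aa' goto d→3
  3='aad' goto e→4
  4='aade' goto a→5
  5='aadea' goto c→6
  6='aadeac' goto ·  ←P0
  7='c' goto b→12 c→8
  8='cc' goto ·  ←P1
  9='b' goto e→10
  10='be' goto ·  ←P2
  11='d' goto ·  ←P3
  12='cb' goto ·  ←P4
  13='ac' goto ·  ←P5
  14='e' goto a→15
  15='ea' goto c→16
  16='eac' goto ·  ←P6

BFS fail/out derivation:
  n1('a'): parent n0 fail=0; on 'a' 0 → fail=0;  out ∅∪∅=∅
  n7('c'): parent n0 fail=0; on 'c' 0 → fail=0;  out ∅∪∅=∅
  n9('b'): parent n0 fail=0; on 'b' 0 → fail=0;  out ∅∪∅=∅
  n11('d'): parent n0 fail=0; on 'd' 0 → fail=0;  out {3}∪∅={3}
  n14('e'): parent n0 fail=0; on 'e' 0 → fail=0;  out ∅∪∅=∅
  n2('aa'): parent n1 fail=0; on 'a' 0 → fail=1;  out ∅∪∅=∅
  n8('cc'): parent n7 fail=0; on 'c' 0 → fail=7;  out {1}∪∅={1}
  n10('be'): parent n9 fail=0; on 'e' 0 → fail=14;  out {2}∪∅={2}
  n12('cb'): parent n7 fail=0; on 'b' 0 → fail=9;  out {4}∪∅={4}
  n13('ac'): parent n1 fail=0; on 'c' 0 → fail=7;  out {5}∪∅={5}
  n15('ea'): parent n14 fail=0; on 'a' 0 → fail=1;  out ∅∪∅=∅
  n3('aad'): parent n2 fail=1; on 'd' 1→0 → fail=11;  out ∅∪{3}={3}
  n16('eac'): parent n15 fail=1; on 'c' 1 → fail=13;  out {6}∪{5}={5,6}
  n4('aade'): parent n3 fail=11; on 'e' 11→0 → fail=14;  out ∅∪∅=∅
  n5('aadea'): parent n4 fail=14; on 'a' 14 → fail=15;  out ∅∪∅=∅
  n6('aadeac'): parent n5 fail=15; on 'c' 15 → fail=16;  out {0}∪{5,6}={0,5,6}

Scan:
[0] read 'a'  n0⇒n1
[1] read 'c'  n1⇒n13  → match P5@[0:1]
[2] read 'e'  n13⇒n14 (via fail)
[3] read 'a'  n14⇒n15
[4] read 'c'  n15⇒n16  → match P5@[3:4],P6@[2:4]
[5] read 'd'  n16⇒n11 (via fail)  → match P3@[5:5]
[6] read 'b'  n11⇒n9 (via fail)
[7] read 'c'  n9⇒n7 (via fail)
[8] read 'a'  n7⇒n1 (via fail)
[9] read 'a'  n1⇒n2
[10] read 'a'  n2⇒n2 (via fail)
[11] read 'd'  n2⇒n3  → match P3@[11:11]
[12] read 'e'  n3⇒n4
[13] read 'a'  n4⇒n5
[14] read 'c'  n5⇒n6  → match P0@[9:14],P5@[13:14],P6@[12:14]
[15] read 'e'  n6⇒n14 (via fail)
[16] read 'c'  n14⇒n7 (via fail)
[17] read 'b'  n7⇒n12  → match P4@[16:17]
[18] read 'a'  n12⇒n1 (via fail)
[19] read 'a'  n1⇒n2
[20] read 'c'  n2⇒n13 (via fail)  → match P5@[19:20]
[21] read 'c'  n13⇒n8 (via fail)  → match P1@[20:21]
[22] read 'b'  n8⇒n12 (via fail)  → match P4@[21:22]
[23] read 'b'  n12⇒n9 (via fail)
[24] read 'a'  n9⇒n1 (via fail)
[25] read 'a'  n1⇒n2
[26] read 'b'  n2⇒n9 (via fail)
[27] read 'e'  n9⇒n10  → match P2@[26:27]
[28] read 'e'  n10⇒n14 (via fail)
[29] read 'e'  n14⇒n14 (via fail)
[30] read 'c'  n14⇒n7 (via fail)
[31] read 'e'  n7⇒n14 (via fail)
[32] read 'd'  n14⇒n11 (via fail)  → match P3@[32:32]
[33] read 'e'  n11⇒n14 (via fail)
[34] read 'a'  n14⇒n15
[35] read 'c'  n15⇒n16  → match P5@[34:35],P6@[33:35]
[36] read 'b'  n16⇒n12 (via fail)  → match P4@[35:36]
[37] read 'e'  n12⇒n10 (via fail)  → match P2@[36:37]
[38] read 'e'  n10⇒n14 (via fail)
[39] read 'c'  n14⇒n7 (via fail)
[40] read 'e'  n7⇒n14 (via fail)
[41] read 'b'  n14⇒n9 (via fail)
[42] read 'c'  n9⇒n7 (via fail)
[43] read 'd'  n7⇒n11 (via fail)  → match P3@[43:43]
[44] read 'e'  n11⇒n14 (via fail)
[45] read 'a'  n14⇒n15
[46] read 'c'  n15⇒n16  → match P5@[45:46],P6@[44:46]
[47] read 'a'  n16⇒n1 (via fail)
[48] read 'c'  n1⇒n13  → match P5@[47:48]
[49] read 'b'  n13⇒n12 (via fail)  → match P4@[48:49]
[50] read 'e'  n12⇒n10 (via fail)  → match P2@[49:50]
[51] read 'a'  n10⇒n15 (via fail)
[52] read 'c'  n15⇒n16  → match P5@[51:52],P6@[50:52]
[53] read 'a'  n16⇒n1 (via fail)
[54] read 'e'  n1⇒n14 (via fail)
[55] read 'a'  n14⇒n15
[56] read 'c'  n15⇒n16  → match P5@[55:56],P6@[54:56]
[57] read 'e'  n16⇒n14 (via fail)
[58] read 'a'  n14⇒n15
[59] read 'c'  n15⇒n16  → match P5@[58:59],P6@[57:59]
[60] read 'e'  n16⇒n14 (via fail)
[61] read 'a'  n14⇒n15
[62] read 'c'  n15⇒n16  → match P5@[61:62],P6@[60:62]
[63] read 'c'  n16⇒n8 (via fail)  → match P1@[62:63]
[64] read 'b'  n8⇒n12 (via fail)  → match P4@[63:64]
[65] read 'c'  n12⇒n7 (via fail)
[66] read 'c'  n7⇒n8  → match P1@[65:66]
[67] read 'e'  n8⇒n14 (via fail)
[68] read 'a'  n14⇒n15

Matches: [[1,5],[4,5],[4,6],[5,3],[11,3],[14,0],[14,5],[14,6],[17,4],[20,5],[21,1],[22,4],[27,2],[32,3],[35,5],[35,6],[36,4],[37,2],[43,3],[46,5],[46,6],[48,5],[49,4],[50,2],[52,5],[52,6],[56,5],[56,6],[59,5],[59,6],[62,5],[62,6],[63,1],[64,4],[66,1]]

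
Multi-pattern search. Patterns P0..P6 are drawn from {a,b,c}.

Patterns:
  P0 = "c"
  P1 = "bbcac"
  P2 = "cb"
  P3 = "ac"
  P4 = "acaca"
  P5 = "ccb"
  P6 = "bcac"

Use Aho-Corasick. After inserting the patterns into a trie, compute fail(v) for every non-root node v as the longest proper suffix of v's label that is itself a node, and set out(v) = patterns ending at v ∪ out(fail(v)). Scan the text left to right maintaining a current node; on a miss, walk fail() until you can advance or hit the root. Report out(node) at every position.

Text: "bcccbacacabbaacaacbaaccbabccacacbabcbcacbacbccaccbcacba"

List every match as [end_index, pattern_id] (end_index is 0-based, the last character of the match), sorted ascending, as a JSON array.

Construct AC machine:
Trie nodes:
  0='ε' goto a→8 b→2 c→1
  1='c' goto b→7 c→13  [P0 ends]
  2='b' goto b→3 c→15
  3='bb' goto c→4
  4='bbc' goto a→5
  5='bbca' goto c→6
  6='bbcac' goto ·  [P1 ends]
  7='cb' goto ·  [P2 ends]
  8='a' goto c→9
  9='ac' goto a→10  [P3 ends]
  10='aca' goto c→11
  11='acac' goto a→12
  12='acaca' goto ·  [P4 ends]
  13='cc' goto b→14
  14='ccb' goto ·  [P5 ends]
  15='bc' goto a→16
  16='bca' goto c→17
  17='bcac' goto ·  [P6 ends]

BFS fail/out derivation:
  fail(1) 'c': from fail(0)=0 chase 'c': 0 ⇒ 0;  out={0}∪out(0)={0}
  fail(2) 'b': from fail(0)=0 chase 'b': 0 ⇒ 0;  out=∅∪out(0)=∅
  fail(8) 'a': from fail(0)=0 chase 'a': 0 ⇒ 0;  out=∅∪out(0)=∅
  fail(3) 'bb': from fail(2)=0 chase 'b': 0 ⇒ 2;  out=∅∪out(2)=∅
  fail(7) 'cb': from fail(1)=0 chase 'b': 0 ⇒ 2;  out={2}∪out(2)={2}
  fail(9) 'ac': from fail(8)=0 chase 'c': 0 ⇒ 1;  out={3}∪out(1)={0,3}
  fail(13) 'cc': from fail(1)=0 chase 'c': 0 ⇒ 1;  out=∅∪out(1)={0}
  fail(15) 'bc': from fail(2)=0 chase 'c': 0 ⇒ 1;  out=∅∪out(1)={0}
  fail(4) 'bbc': from fail(3)=2 chase 'c': 2 ⇒ 15;  out=∅∪out(15)={0}
  fail(10) 'aca': from fail(9)=1 chase 'a': 1→0 ⇒ 8;  out=∅∪out(8)=∅
  fail(14) 'ccb': from fail(13)=1 chase 'b': 1 ⇒ 7;  out={5}∪out(7)={2,5}
  fail(16) 'bca': from fail(15)=1 chase 'a': 1→0 ⇒ 8;  out=∅∪out(8)=∅
  fail(5) 'bbca': from fail(4)=15 chase 'a': 15 ⇒ 16;  out=∅∪out(16)=∅
  fail(11) 'acac': from fail(10)=8 chase 'c': 8 ⇒ 9;  out=∅∪out(9)={0,3}
  fail(17) 'bcac': from fail(16)=8 chase 'c': 8 ⇒ 9;  out={6}∪out(9)={0,3,6}
  fail(6) 'bbcac': from fail(5)=16 chase 'c': 16 ⇒ 17;  out={1}∪out(17)={0,1,3,6}
  fail(12) 'acaca': from fail(11)=9 chase 'a': 9 ⇒ 10;  out={4}∪out(10)={4}

Text stream:
[0] read 'b'  n0⇒n2
[1] read 'c'  n2⇒n15  emit P0@[1:1]
[2] read 'c'  n15⇒n13 ·f  emit P0@[2:2]
[3] read 'c'  n13⇒n13 ·f  emit P0@[3:3]
[4] read 'b'  n13⇒n14  emit P2@[3:4],P5@[2:4]
[5] read 'a'  n14⇒n8 ·f
[6] read 'c'  n8⇒n9  emit P0@[6:6],P3@[5:6]
[7] read 'a'  n9⇒n10
[8] read 'c'  n10⇒n11  emit P0@[8:8],P3@[7:8]
[9] read 'a'  n11⇒n12  emit P4@[5:9]
[10] read 'b'  n12⇒n2 ·f
[11] read 'b'  n2⇒n3
[12] read 'a'  n3⇒n8 ·f
[13] read 'a'  n8⇒n8 ·f
[14] read 'c'  n8⇒n9  emit P0@[14:14],P3@[13:14]
[15] read 'a'  n9⇒n10
[16] read 'a'  n10⇒n8 ·f
[17] read 'c'  n8⇒n9  emit P0@[17:17],P3@[16:17]
[18] read 'b'  n9⇒n7 ·f  emit P2@[17:18]
[19] read 'a'  n7⇒n8 ·f
[20] read 'a'  n8⇒n8 ·f
[21] read 'c'  n8⇒n9  emit P0@[21:21],P3@[20:21]
[22] read 'c'  n9⇒n13 ·f  emit P0@[22:22]
[23] read 'b'  n13⇒n14  emit P2@[22:23],P5@[21:23]
[24] read 'a'  n14⇒n8 ·f
[25] read 'b'  n8⇒n2 ·f
[26] read 'c'  n2⇒n15  emit P0@[26:26]
[27] read 'c'  n15⇒n13 ·f  emit P0@[27:27]
[28] read 'a'  n13⇒n8 ·f
[29] read 'c'  n8⇒n9  emit P0@[29:29],P3@[28:29]
[30] read 'a'  n9⇒n10
[31] read 'c'  n10⇒n11  emit P0@[31:31],P3@[30:31]
[32] read 'b'  n11⇒n7 ·f  emit P2@[31:32]
[33] read 'a'  n7⇒n8 ·f
[34] read 'b'  n8⇒n2 ·f
[35] read 'c'  n2⇒n15  emit P0@[35:35]
[36] read 'b'  n15⇒n7 ·f  emit P2@[35:36]
[37] read 'c'  n7⇒n15 ·f  emit P0@[37:37]
[38] read 'a'  n15⇒n16
[39] read 'c'  n16⇒n17  emit P0@[39:39],P3@[38:39],P6@[36:39]
[40] read 'b'  n17⇒n7 ·f  emit P2@[39:40]
[41] read 'a'  n7⇒n8 ·f
[42] read 'c'  n8⇒n9  emit P0@[42:42],P3@[41:42]
[43] read 'b'  n9⇒n7 ·f  emit P2@[42:43]
[44] read 'c'  n7⇒n15 ·f  emit P0@[44:44]
[45] read 'c'  n15⇒n13 ·f  emit P0@[45:45]
[46] read 'a'  n13⇒n8 ·f
[47] read 'c'  n8⇒n9  emit P0@[47:47],P3@[46:47]
[48] read 'c'  n9⇒n13 ·f  emit P0@[48:48]
[49] read 'b'  n13⇒n14  emit P2@[48:49],P5@[47:49]
[50] read 'c'  n14⇒n15 ·f  emit P0@[50:50]
[51] read 'a'  n15⇒n16
[52] read 'c'  n16⇒n17  emit P0@[52:52],P3@[51:52],P6@[49:52]
[53] read 'b'  n17⇒n7 ·f  emit P2@[52:53]
[54] read 'a'  n7⇒n8 ·f

Result: [[1,0],[2,0],[3,0],[4,2],[4,5],[6,0],[6,3],[8,0],[8,3],[9,4],[14,0],[14,3],[17,0],[17,3],[18,2],[21,0],[21,3],[22,0],[23,2],[23,5],[26,0],[27,0],[29,0],[29,3],[31,0],[31,3],[32,2],[35,0],[36,2],[37,0],[39,0],[39,3],[39,6],[40,2],[42,0],[42,3],[43,2],[44,0],[45,0],[47,0],[47,3],[48,0],[49,2],[49,5],[50,0],[52,0],[52,3],[52,6],[53,2]]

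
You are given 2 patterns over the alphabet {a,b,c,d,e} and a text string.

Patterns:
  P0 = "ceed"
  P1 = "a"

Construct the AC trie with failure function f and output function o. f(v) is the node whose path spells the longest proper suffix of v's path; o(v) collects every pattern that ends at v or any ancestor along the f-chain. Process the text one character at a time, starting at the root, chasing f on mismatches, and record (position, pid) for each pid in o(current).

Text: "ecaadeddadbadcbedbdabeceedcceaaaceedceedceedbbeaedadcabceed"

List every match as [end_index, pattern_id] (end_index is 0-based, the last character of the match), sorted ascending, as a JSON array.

Construct AC machine:
Trie (insert patterns):
  0='ε' goto a→5 c→1
  1='c' goto e→2
  2='ce' goto e→3
  3='cee' goto d→4
  4='ceed' goto ·  ←P0
  5='a' goto ·  ←P1

Failure links (BFS by depth):
  n1('c'): parent n0 fail=0; on 'c' 0 → fail=0;  out ∅∪∅=∅
  n5('a'): parent n0 fail=0; on 'a' 0 → fail=0;  out {1}∪∅={1}
  n2('ce'): parent n1 fail=0; on 'e' 0 → fail=0;  out ∅∪∅=∅
  n3('cee'): parent n2 fail=0; on 'e' 0 → fail=0;  out ∅∪∅=∅
  n4('ceed'): parent n3 fail=0; on 'd' 0 → fail=0;  out {0}∪∅={0}

Text stream:
[0] read 'e'  n0⇒n0
[1] read 'c'  n0⇒n1
[2] read 'a'  n1⇒n5 (fail-walked)  ** P1@[2:2]
[3] read 'a'  n5⇒n5 (fail-walked)  ** P1@[3:3]
[4] read 'd'  n5⇒n0 (fail-walked)
[5] read 'e'  n0⇒n0
[6] read 'd'  n0⇒n0
[7] read 'd'  n0⇒n0
[8] read 'a'  n0⇒n5  ** P1@[8:8]
[9] read 'd'  n5⇒n0 (fail-walked)
[10] read 'b'  n0⇒n0
[11] read 'a'  n0⇒n5  ** P1@[11:11]
[12] read 'd'  n5⇒n0 (fail-walked)
[13] read 'c'  n0⇒n1
[14] read 'b'  n1⇒n0 (fail-walked)
[15] read 'e'  n0⇒n0
[16] read 'd'  n0⇒n0
[17] read 'b'  n0⇒n0
[18] read 'd'  n0⇒n0
[19] read 'a'  n0⇒n5  ** P1@[19:19]
[20] read 'b'  n5⇒n0 (fail-walked)
[21] read 'e'  n0⇒n0
[22] read 'c'  n0⇒n1
[23] read 'e'  n1⇒n2
[24] read 'e'  n2⇒n3
[25] read 'd'  n3⇒n4  ** P0@[22:25]
[26] read 'c'  n4⇒n1 (fail-walked)
[27] read 'c'  n1⇒n1 (fail-walked)
[28] read 'e'  n1⇒n2
[29] read 'a'  n2⇒n5 (fail-walked)  ** P1@[29:29]
[30] read 'a'  n5⇒n5 (fail-walked)  ** P1@[30:30]
[31] read 'a'  n5⇒n5 (fail-walked)  ** P1@[31:31]
[32] read 'c'  n5⇒n1 (fail-walked)
[33] read 'e'  n1⇒n2
[34] read 'e'  n2⇒n3
[35] read 'd'  n3⇒n4  ** P0@[32:35]
[36] read 'c'  n4⇒n1 (fail-walked)
[37] read 'e'  n1⇒n2
[38] read 'e'  n2⇒n3
[39] read 'd'  n3⇒n4  ** P0@[36:39]
[40] read 'c'  n4⇒n1 (fail-walked)
[41] read 'e'  n1⇒n2
[42] read 'e'  n2⇒n3
[43] read 'd'  n3⇒n4  ** P0@[40:43]
[44] read 'b'  n4⇒n0 (fail-walked)
[45] read 'b'  n0⇒n0
[46] read 'e'  n0⇒n0
[47] read 'a'  n0⇒n5  ** P1@[47:47]
[48] read 'e'  n5⇒n0 (fail-walked)
[49] read 'd'  n0⇒n0
[50] read 'a'  n0⇒n5  ** P1@[50:50]
[51] read 'd'  n5⇒n0 (fail-walked)
[52] read 'c'  n0⇒n1
[53] read 'a'  n1⇒n5 (fail-walked)  ** P1@[53:53]
[54] read 'b'  n5⇒n0 (fail-walked)
[55] read 'c'  n0⇒n1
[56] read 'e'  n1⇒n2
[57] read 'e'  n2⇒n3
[58] read 'd'  n3⇒n4  ** P0@[55:58]

Result: [[2,1],[3,1],[8,1],[11,1],[19,1],[25,0],[29,1],[30,1],[31,1],[35,0],[39,0],[43,0],[47,1],[50,1],[53,1],[58,0]]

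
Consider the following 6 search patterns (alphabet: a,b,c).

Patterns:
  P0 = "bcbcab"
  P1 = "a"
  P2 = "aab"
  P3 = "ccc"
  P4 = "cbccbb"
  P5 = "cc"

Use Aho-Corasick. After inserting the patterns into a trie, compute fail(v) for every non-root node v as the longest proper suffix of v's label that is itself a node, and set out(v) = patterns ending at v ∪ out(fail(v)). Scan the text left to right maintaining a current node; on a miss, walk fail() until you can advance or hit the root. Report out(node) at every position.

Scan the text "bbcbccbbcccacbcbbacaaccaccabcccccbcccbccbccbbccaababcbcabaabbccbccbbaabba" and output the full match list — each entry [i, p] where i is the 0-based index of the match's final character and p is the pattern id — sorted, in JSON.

Build:
Trie nodes:
  n0 'ε': a→7 b→1 c→10
  n1 'b': c→2
  n2 'bc': b→3
  n3 'bcb': c→4
  n4 'bcbc': a→5
  n5 'bcbca': b→6
  n6 'bcbcab': ·  ←P0
  n7 'a': a→8  ←P1
  n8 'aa': b→9
  n9 'aab': ·  ←P2
  n10 'c': b→13 c→11
  n11 'cc': c→12  ←P5
  n12 'ccc': ·  ←P3
  n13 'cb': c→14
  n14 'cbc': c→15
  n15 'cbcc': b→16
  n16 'cbccb': b→17
  n17 'cbccbb': ·  ←P4

Failure links (BFS by depth):
  fail(1) 'b': from fail(0)=0 chase 'b': 0 ⇒ 0;  out=∅∪out(0)=∅
  fail(7) 'a': from fail(0)=0 chase 'a': 0 ⇒ 0;  out={1}∪out(0)={1}
  fail(10) 'c': from fail(0)=0 chase 'c': 0 ⇒ 0;  out=∅∪out(0)=∅
  fail(2) 'bc': from fail(1)=0 chase 'c': 0 ⇒ 10;  out=∅∪out(10)=∅
  fail(8) 'aa': from fail(7)=0 chase 'a': 0 ⇒ 7;  out=∅∪out(7)={1}
  fail(11) 'cc': from fail(10)=0 chase 'c': 0 ⇒ 10;  out={5}∪out(10)={5}
  fail(13) 'cb': from fail(10)=0 chase 'b': 0 ⇒ 1;  out=∅∪out(1)=∅
  fail(3) 'bcb': from fail(2)=10 chase 'b': 10 ⇒ 13;  out=∅∪out(13)=∅
  fail(9) 'aab': from fail(8)=7 chase 'b': 7→0 ⇒ 1;  out={2}∪out(1)={2}
  fail(12) 'ccc': from fail(11)=10 chase 'c': 10 ⇒ 11;  out={3}∪out(11)={3,5}
  fail(14) 'cbc': from fail(13)=1 chase 'c': 1 ⇒ 2;  out=∅∪out(2)=∅
  fail(4) 'bcbc': from fail(3)=13 chase 'c': 13 ⇒ 14;  out=∅∪out(14)=∅
  fail(15) 'cbcc': from fail(14)=2 chase 'c': 2→10 ⇒ 11;  out=∅∪out(11)={5}
  fail(5) 'bcbca': from fail(4)=14 chase 'a': 14→2→10→0 ⇒ 7;  out=∅∪out(7)={1}
  fail(16) 'cbccb': from fail(15)=11 chase 'b': 11→10 ⇒ 13;  out=∅∪out(13)=∅
  fail(6) 'bcbcab': from fail(5)=7 chase 'b': 7→0 ⇒ 1;  out={0}∪out(1)={0}
  fail(17) 'cbccbb': from fail(16)=13 chase 'b': 13→1→0 ⇒ 1;  out={4}∪out(1)={4}

Text stream:
i=0 'b': node 0→1
i=1 'b': node 1→1 (via fail)
i=2 'c': node 1→2
i=3 'b': node 2→3
i=4 'c': node 3→4
i=5 'c': node 4→15 (via fail)  ** P5@[4:5]
i=6 'b': node 15→16
i=7 'b': node 16→17  ** P4@[2:7]
i=8 'c': node 17→2 (via fail)
i=9 'c': node 2→11 (via fail)  ** P5@[8:9]
i=10 'c': node 11→12  ** P3@[8:10],P5@[9:10]
i=11 'a': node 12→7 (via fail)  ** P1@[11:11]
i=12 'c': node 7→10 (via fail)
i=13 'b': node 10→13
i=14 'c': node 13→14
i=15 'b': node 14→3 (via fail)
i=16 'b': node 3→1 (via fail)
i=17 'a': node 1→7 (via fail)  ** P1@[17:17]
i=18 'c': node 7→10 (via fail)
i=19 'a': node 10→7 (via fail)  ** P1@[19:19]
i=20 'a': node 7→8  ** P1@[20:20]
i=21 'c': node 8→10 (via fail)
i=22 'c': node 10→11  ** P5@[21:22]
i=23 'a': node 11→7 (via fail)  ** P1@[23:23]
i=24 'c': node 7→10 (via fail)
i=25 'c': node 10→11  ** P5@[24:25]
i=26 'a': node 11→7 (via fail)  ** P1@[26:26]
i=27 'b': node 7→1 (via fail)
i=28 'c': node 1→2
i=29 'c': node 2→11 (via fail)  ** P5@[28:29]
i=30 'c': node 11→12  ** P3@[28:30],P5@[29:30]
i=31 'c': node 12→12 (via fail)  ** P3@[29:31],P5@[30:31]
i=32 'c': node 12→12 (via fail)  ** P3@[30:32],P5@[31:32]
i=33 'b': node 12→13 (via fail)
i=34 'c': node 13→14
i=35 'c': node 14→15  ** P5@[34:35]
i=36 'c': node 15→12 (via fail)  ** P3@[34:36],P5@[35:36]
i=37 'b': node 12→13 (via fail)
i=38 'c': node 13→14
i=39 'c': node 14→15  ** P5@[38:39]
i=40 'b': node 15→16
i=41 'c': node 16→14 (via fail)
i=42 'c': node 14→15  ** P5@[41:42]
i=43 'b': node 15→16
i=44 'b': node 16→17  ** P4@[39:44]
i=45 'c': node 17→2 (via fail)
i=46 'c': node 2→11 (via fail)  ** P5@[45:46]
i=47 'a': node 11→7 (via fail)  ** P1@[47:47]
i=48 'a': node 7→8  ** P1@[48:48]
i=49 'b': node 8→9  ** P2@[47:49]
i=50 'a': node 9→7 (via fail)  ** P1@[50:50]
i=51 'b': node 7→1 (via fail)
i=52 'c': node 1→2
i=53 'b': node 2→3
i=54 'c': node 3→4
i=55 'a': node 4→5  ** P1@[55:55]
i=56 'b': node 5→6  ** P0@[51:56]
i=57 'a': node 6→7 (via fail)  ** P1@[57:57]
i=58 'a': node 7→8  ** P1@[58:58]
i=59 'b': node 8→9  ** P2@[57:59]
i=60 'b': node 9→1 (via fail)
i=61 'c': node 1→2
i=62 'c': node 2→11 (via fail)  ** P5@[61:62]
i=63 'b': node 11→13 (via fail)
i=64 'c': node 13→14
i=65 'c': node 14→15  ** P5@[64:65]
i=66 'b': node 15→16
i=67 'b': node 16→17  ** P4@[62:67]
i=68 'a': node 17→7 (via fail)  ** P1@[68:68]
i=69 'a': node 7→8  ** P1@[69:69]
i=70 'b': node 8→9  ** P2@[68:70]
i=71 'b': node 9→1 (via fail)
i=72 'a': node 1→7 (via fail)  ** P1@[72:72]

All matches (sorted): [[5,5],[7,4],[9,5],[10,3],[10,5],[11,1],[17,1],[19,1],[20,1],[22,5],[23,1],[25,5],[26,1],[29,5],[30,3],[30,5],[31,3],[31,5],[32,3],[32,5],[35,5],[36,3],[36,5],[39,5],[42,5],[44,4],[46,5],[47,1],[48,1],[49,2],[50,1],[55,1],[56,0],[57,1],[58,1],[59,2],[62,5],[65,5],[67,4],[68,1],[69,1],[70,2],[72,1]]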